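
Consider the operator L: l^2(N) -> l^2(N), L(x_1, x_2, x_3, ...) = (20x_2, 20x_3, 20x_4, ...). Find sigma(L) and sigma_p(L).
sigma(L) = closed disk {z in C : |z| ≤ 20}; sigma_p(L) = open disk {z in C : |z| < 20}

Note L = 20·V where V is the unit left shift (V x)_k = x_{k+1}; so sigma(L) = 20·sigma(V) and ||L|| = 20||V||. ||L x||^2 = 400sum_{k≥2} |x_k|^2 ≤ 400||x||^2, with equality on {x : x_1 = 0}, so ||L|| = 20. For any lambda with |lambda| < 20, set r = lambda/20 (|r| < 1); the vector x = (1, r, r^2, ...) is in l^2 and satisfies L x = 20(r, r^2, ...) = lambda x, so lambda is an eigenvalue. On the boundary |lambda| = 20 the geometric series diverges, so no l^2 eigenvector exists, but these lambda lie in the approximate point spectrum. Hence sigma(L) is the closed disk of radius 20 and sigma_p(L) is the open disk.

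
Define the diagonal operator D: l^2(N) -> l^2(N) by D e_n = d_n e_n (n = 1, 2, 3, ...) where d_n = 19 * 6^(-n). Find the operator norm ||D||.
||D|| = 19/6 (attained at n = 1)

For D diagonal, ||D|| = sup_n |d_n|. The sequence d_n = 19 * 6^(-n) is positive and strictly decreasing (ratio 6^(-1) < 1), so the supremum is d_1 = 19/6. Hence ||D|| = 19/6.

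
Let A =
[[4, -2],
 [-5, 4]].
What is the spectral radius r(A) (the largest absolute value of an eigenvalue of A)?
r(A) = (8 + sqrt(40))/2 ≈ 7.1623

The eigenvalues of A are the roots of its characteristic polynomial. With M = A (coefficients from the trace and determinant):
  p(λ) = det(λ I - M) = λ^2 - 8λ + 6.
For λ^2 - 8λ + 6 the discriminant is 40. It is nonnegative but not a perfect square, so the roots are real and irrational: λ = (8 ± sqrt(40))/2 ≈ 7.1623, 0.8377.
Thus the eigenvalues (to 4 decimals) are 7.1623 (modulus 7.1623); 0.8377 (modulus 0.8377). The spectral radius is the largest modulus: r(A) = (8 + sqrt(40))/2 ≈ 7.1623. (Cross-check: r(A) ≤ ||A||_2 ≈ 7.772; equality holds whenever A is normal, though it can also hold for some non-normal A.)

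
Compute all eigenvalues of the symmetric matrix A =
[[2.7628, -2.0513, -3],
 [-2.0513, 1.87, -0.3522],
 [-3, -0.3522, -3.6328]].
sigma(A) ≈ {-5, 1, 5}

A is real symmetric, so its spectrum consists of real eigenvalues. Expanding the characteristic polynomial of the displayed matrix gives
  det(λ I - A) = p(λ) = λ^3 + (-1)λ^2 + (-25)λ + (25).
Solving p(λ) = 0 yields eigenvalues ≈ -5, 1, 5. (A is shown rounded to 4 decimals, so these recover the underlying integer eigenvalues to within that precision.)
Verification: the trace of A = 1 equals the sum of eigenvalues 1, and det(A) ≈ -25.0001 matches the eigenvalue product -25.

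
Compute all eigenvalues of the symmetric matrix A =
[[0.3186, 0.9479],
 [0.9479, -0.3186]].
sigma(A) ≈ {-1, 1}

A is real symmetric, so its spectrum consists of real eigenvalues. Expanding the characteristic polynomial of the displayed matrix gives
  det(λ I - A) = p(λ) = λ^2 + (0)λ + (-1).
Solving p(λ) = 0 yields eigenvalues ≈ -1, 1. (A is shown rounded to 4 decimals, so these recover the underlying integer eigenvalues to within that precision.)
Verification: the trace of A = 0 equals the sum of eigenvalues 0, and det(A) ≈ -1.0000 matches the eigenvalue product -1.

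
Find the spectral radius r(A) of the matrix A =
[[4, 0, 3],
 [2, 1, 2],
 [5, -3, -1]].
r(A) = (3 + sqrt(61))/2 ≈ 5.4051

The eigenvalues of A are the roots of its characteristic polynomial. With M = A (coefficients from the trace, the sum of principal 2x2 minors, and det A):
  p(λ) = det(λ I - M) = λ^3 - 4λ^2 - 10λ + 13.
By the rational root theorem any rational root is an integer divisor of 13. Testing λ = 1: p(1) = 1 - 4 - 10 + 13 = 0, so λ = 1 is a root. Dividing out (λ - 1) leaves p(λ) = (λ - 1)(λ^2 - 3λ - 13). For λ^2 - 3λ - 13 the discriminant is 61. It is nonnegative but not a perfect square, so the roots are real and irrational: λ = (3 ± sqrt(61))/2 ≈ 5.4051, -2.4051.
Thus the eigenvalues (to 4 decimals) are 5.4051 (modulus 5.4051); -2.4051 (modulus 2.4051); 1 (modulus 1). The spectral radius is the largest modulus: r(A) = (3 + sqrt(61))/2 ≈ 5.4051. (Cross-check: r(A) ≤ ||A||_2 ≈ 7.1754; equality holds whenever A is normal, though it can also hold for some non-normal A.)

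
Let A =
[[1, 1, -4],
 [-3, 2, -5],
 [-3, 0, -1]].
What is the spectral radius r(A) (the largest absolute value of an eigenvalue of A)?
r(A) ≈ 3.6831

The eigenvalues of A are the roots of its characteristic polynomial. With M = A (coefficients from the trace, the sum of principal 2x2 minors, and det A):
  p(λ) = det(λ I - M) = λ^3 - 2λ^2 - 10λ + 14.
No integer candidate from the rational root theorem (±divisors of 14) is a root, so the roots are irrational. The cubic discriminant is Δ = 4596 > 0, so there are three distinct real roots. p(-3) = -1 and p(-2) = 18 have opposite signs, so a root lies in (-3, -2); Newton's method refines it to λ ≈ -2.9651. p(1) = 3 and p(2) = -6 have opposite signs, so a root lies in (1, 2); Newton's method refines it to λ ≈ 1.282. p(3) = -7 and p(4) = 6 have opposite signs, so a root lies in (3, 4); Newton's method refines it to λ ≈ 3.6831. Check (Vieta): the three roots sum to 2, matching tr M = 2.
Thus the eigenvalues (to 4 decimals) are -2.9651 (modulus 2.9651); 1.282 (modulus 1.282); 3.6831 (modulus 3.6831). The spectral radius is the largest modulus: r(A) ≈ 3.6831. (Cross-check: r(A) ≤ ||A||_2 ≈ 7.2915; equality holds whenever A is normal, though it can also hold for some non-normal A.)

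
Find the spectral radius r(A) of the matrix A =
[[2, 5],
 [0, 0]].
r(A) = 2

The eigenvalues of A are the roots of its characteristic polynomial. With M = A (coefficients from the trace and determinant):
  p(λ) = det(λ I - M) = λ^2 - 2λ.
For λ^2 - 2λ the discriminant is 4. It is a perfect square (2^2), so the roots are rational: λ = (2 ± 2)/2 = 2, 0.
Thus the eigenvalues (to 4 decimals) are 2 (modulus 2); 0 (modulus 0). The spectral radius is the largest modulus: r(A) = 2. (Cross-check: r(A) ≤ ||A||_2 ≈ 5.3852; equality holds whenever A is normal, though it can also hold for some non-normal A.)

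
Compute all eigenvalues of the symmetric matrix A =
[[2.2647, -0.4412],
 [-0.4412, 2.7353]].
sigma(A) ≈ {2, 3}

A is real symmetric, so its spectrum consists of real eigenvalues. Expanding the characteristic polynomial of the displayed matrix gives
  det(λ I - A) = p(λ) = λ^2 + (-5)λ + (6).
Solving p(λ) = 0 yields eigenvalues ≈ 2, 3. (A is shown rounded to 4 decimals, so these recover the underlying integer eigenvalues to within that precision.)
Verification: the trace of A = 5 equals the sum of eigenvalues 5, and det(A) ≈ 6.0000 matches the eigenvalue product 6.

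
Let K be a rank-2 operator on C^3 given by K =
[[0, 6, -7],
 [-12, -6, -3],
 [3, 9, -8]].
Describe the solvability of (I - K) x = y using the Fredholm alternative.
(I - K) is invertible (det(I - K) = 183 ≠ 0), so for every y in C^3 the equation (I - K) x = y has a unique solution.

K has rank 2 and factors as K = U V^T = u1 v1^T + u2 v2^T with u1 = (3, 3, 3), v1 = (-1, 1, -2), u2 = (-1, 3, -2), v2 = (-3, -3, 1) (multiplying out reproduces the displayed K). The nonzero eigenvalues of U V^T coincide with those of the 2 x 2 matrix G = V^T U = [[v1·u1, v1·u2], [v2·u1, v2·u2]] = [[-6, 8], [-15, -8]], and by the Sylvester determinant identity det(I_3 - U V^T) = det(I_2 - V^T U) = det([[7, -8], [15, 9]]) = (7)(9) - (-8)(15) = 183. (Direct check: I - K =
[[1, -6, 7],
 [12, 7, 3],
 [-3, -9, 9]]
has determinant 183.) The finite-dimensional Fredholm alternative says: either (I - K) is invertible, or ker(I - K) ≠ {0} and then range(I - K) = ker((I - K)^*)^⊥, with dim ker(I - K) = dim ker((I - K)^*). Since det(I - K) ≠ 0, 1 is not an eigenvalue of K and ker(I - K) = {0}, so we are in the first case: for every y there is a unique x = (I - K)^(-1) y. (Explicitly, by the Woodbury identity, (I - U V^T)^(-1) = I + U (I_2 - G)^(-1) V^T.)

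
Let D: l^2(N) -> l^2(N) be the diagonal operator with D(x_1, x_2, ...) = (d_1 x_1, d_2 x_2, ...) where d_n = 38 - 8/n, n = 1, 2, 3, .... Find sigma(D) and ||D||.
sigma(D) = {38 - 8/n : n ≥ 1} ∪ {38}; ||D|| = 38

A bounded diagonal operator on l^2 with diagonal entries d_n has spectrum equal to the closure of {d_n : n ≥ 1}: every d_n is an eigenvalue (with eigenvector e_n), so {d_n} ⊂ sigma(D); the spectrum is closed, so its closure is too; and for lambda not in the closure, (D - lambda I) has bounded inverse (the diagonal entries 1/(d_n - lambda) are bounded). For our sequence d_n = 38 - 8/n, n = 1, 2, 3, ...:
  - {d_n} = {38 - 8/n : n ≥ 1}; the only limit point is 38
  - closure = {38 - 8/n : n ≥ 1} ∪ {38}
For the norm: a diagonal operator has ||D|| = sup_n |d_n|. Here d_n = 38 - 8/n increases monotonically from d_1 = 30 toward 38, with all terms in [30, 38); so sup_n |d_n| = 38 (the supremum is the limit, not attained). So ||D|| = 38.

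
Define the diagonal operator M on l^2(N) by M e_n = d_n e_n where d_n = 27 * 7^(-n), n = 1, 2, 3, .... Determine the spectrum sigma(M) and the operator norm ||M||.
sigma(M) = {27 * 7^(-n) : n ≥ 1} ∪ {0}; ||M|| = 27/7

A bounded diagonal operator on l^2 with diagonal entries d_n has spectrum equal to the closure of {d_n : n ≥ 1}: every d_n is an eigenvalue (with eigenvector e_n), so {d_n} ⊂ sigma(M); the spectrum is closed, so its closure is too; and for lambda not in the closure, (M - lambda I) has bounded inverse (the diagonal entries 1/(d_n - lambda) are bounded). For our sequence d_n = 27 * 7^(-n), n = 1, 2, 3, ...:
  - {d_n} = {27 * 7^(-n) : n ≥ 1}; the only limit point is 0
  - closure = {27 * 7^(-n) : n ≥ 1} ∪ {0}
For the norm: a diagonal operator has ||M|| = sup_n |d_n|. Here d_n = 27 * 7^(-n) is positive and decreasing, so sup_n |d_n| = d_1 = 27/7. So ||M|| = 27/7.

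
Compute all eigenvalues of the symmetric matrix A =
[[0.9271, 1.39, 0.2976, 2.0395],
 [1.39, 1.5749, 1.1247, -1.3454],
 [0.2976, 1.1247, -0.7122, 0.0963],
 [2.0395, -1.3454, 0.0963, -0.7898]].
sigma(A) ≈ {-3, -1, 2, 3}

A is real symmetric, so its spectrum consists of real eigenvalues. Expanding the characteristic polynomial of the displayed matrix gives
  det(λ I - A) = p(λ) = λ^4 + (-1)λ^3 + (-11)λ^2 + (9)λ + (18).
Solving p(λ) = 0 yields eigenvalues ≈ -3, -1, 2, 3. (A is shown rounded to 4 decimals, so these recover the underlying integer eigenvalues to within that precision.)
Verification: the trace of A = 1 equals the sum of eigenvalues 1, and det(A) ≈ 17.9997 matches the eigenvalue product 18.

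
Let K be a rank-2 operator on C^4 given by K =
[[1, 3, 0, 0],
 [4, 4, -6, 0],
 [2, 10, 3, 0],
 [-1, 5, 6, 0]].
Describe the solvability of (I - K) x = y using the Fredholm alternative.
(I - K) is invertible (det(I - K) = 60 ≠ 0), so for every y in C^4 the equation (I - K) x = y has a unique solution.

K has rank 2 and factors as K = U V^T = u1 v1^T + u2 v2^T with u1 = (0, -2, 1, 2), v1 = (-1, 1, 3, 0), u2 = (-1, -2, -3, -1), v2 = (-1, -3, 0, 0) (multiplying out reproduces the displayed K). The nonzero eigenvalues of U V^T coincide with those of the 2 x 2 matrix G = V^T U = [[v1·u1, v1·u2], [v2·u1, v2·u2]] = [[1, -10], [6, 7]], and by the Sylvester determinant identity det(I_4 - U V^T) = det(I_2 - V^T U) = det([[0, 10], [-6, -6]]) = (0)(-6) - (10)(-6) = 60. (Direct check: I - K =
[[0, -3, 0, 0],
 [-4, -3, 6, 0],
 [-2, -10, -2, 0],
 [1, -5, -6, 1]]
has determinant 60.) The finite-dimensional Fredholm alternative says: either (I - K) is invertible, or ker(I - K) ≠ {0} and then range(I - K) = ker((I - K)^*)^⊥, with dim ker(I - K) = dim ker((I - K)^*). Since det(I - K) ≠ 0, 1 is not an eigenvalue of K and ker(I - K) = {0}, so we are in the first case: for every y there is a unique x = (I - K)^(-1) y. (Explicitly, by the Woodbury identity, (I - U V^T)^(-1) = I + U (I_2 - G)^(-1) V^T.)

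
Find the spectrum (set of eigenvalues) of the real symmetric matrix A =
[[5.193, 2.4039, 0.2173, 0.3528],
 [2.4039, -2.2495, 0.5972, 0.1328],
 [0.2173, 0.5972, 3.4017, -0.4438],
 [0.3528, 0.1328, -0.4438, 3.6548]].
sigma(A) ≈ {-3, 3, 4, 6}

A is real symmetric, so its spectrum consists of real eigenvalues. Expanding the characteristic polynomial of the displayed matrix gives
  det(λ I - A) = p(λ) = λ^4 + (-10)λ^3 + (15)λ^2 + (90)λ + (-216).
Solving p(λ) = 0 yields eigenvalues ≈ -3, 3, 4, 6. (A is shown rounded to 4 decimals, so these recover the underlying integer eigenvalues to within that precision.)
Verification: the trace of A = 10 equals the sum of eigenvalues 10, and det(A) ≈ -215.9995 matches the eigenvalue product -216.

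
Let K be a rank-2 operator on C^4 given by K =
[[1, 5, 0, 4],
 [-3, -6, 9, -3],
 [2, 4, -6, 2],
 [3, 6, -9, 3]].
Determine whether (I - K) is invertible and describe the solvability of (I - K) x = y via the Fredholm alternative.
(I - K) is invertible (det(I - K) = 3 ≠ 0), so for every y in C^4 the equation (I - K) x = y has a unique solution.

K has rank 2 and factors as K = U V^T = u1 v1^T + u2 v2^T with u1 = (-3, 0, 0, 0), v1 = (-1, -3, 2, -2), u2 = (-2, -3, 2, 3), v2 = (1, 2, -3, 1) (multiplying out reproduces the displayed K). The nonzero eigenvalues of U V^T coincide with those of the 2 x 2 matrix G = V^T U = [[v1·u1, v1·u2], [v2·u1, v2·u2]] = [[3, 9], [-3, -11]], and by the Sylvester determinant identity det(I_4 - U V^T) = det(I_2 - V^T U) = det([[-2, -9], [3, 12]]) = (-2)(12) - (-9)(3) = 3. (Direct check: I - K =
[[0, -5, 0, -4],
 [3, 7, -9, 3],
 [-2, -4, 7, -2],
 [-3, -6, 9, -2]]
has determinant 3.) The finite-dimensional Fredholm alternative says: either (I - K) is invertible, or ker(I - K) ≠ {0} and then range(I - K) = ker((I - K)^*)^⊥, with dim ker(I - K) = dim ker((I - K)^*). Since det(I - K) ≠ 0, 1 is not an eigenvalue of K and ker(I - K) = {0}, so we are in the first case: for every y there is a unique x = (I - K)^(-1) y. (Explicitly, by the Woodbury identity, (I - U V^T)^(-1) = I + U (I_2 - G)^(-1) V^T.)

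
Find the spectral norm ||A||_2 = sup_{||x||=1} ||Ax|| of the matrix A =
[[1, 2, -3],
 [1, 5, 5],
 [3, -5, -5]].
||A||_2 ≈ 10.1489 (= sqrt(largest eigenvalue of A^T A))

||A||_2 = sigma_max(A) = sqrt(lambda_max(A^T A)). Form the symmetric matrix M = A^T A =
[[11, -8, -13],
 [-8, 54, 44],
 [-13, 44, 59]].
Its characteristic polynomial (trace, sum of principal 2x2 minors, determinant of M give the coefficients) is
  p(λ) = det(λ I - M) = λ^3 - 124λ^2 + 2260λ - 10000.
No integer candidate from the rational root theorem (±divisors of 10000) is a root, so the roots are irrational. The cubic discriminant is Δ = 3839993600 > 0, so there are three distinct real roots. p(6) = -688 and p(7) = 87 have opposite signs, so a root lies in (6, 7); Newton's method refines it to λ ≈ 6.8728. p(14) = 80 and p(15) = -625 have opposite signs, so a root lies in (14, 15); Newton's method refines it to λ ≈ 14.1261. p(103) = -9 and p(104) = 8720 have opposite signs, so a root lies in (103, 104); Newton's method refines it to λ ≈ 103.0011. Check (Vieta): the three roots sum to 124, matching tr M = 124.
So the eigenvalues of A^T A are ≈ 6.8728, 14.1261, 103.0011 (all ≥ 0, as they must be for A^T A). The largest is λ_max ≈ 103.0011, hence ||A||_2 = sqrt(λ_max) ≈ 10.1489.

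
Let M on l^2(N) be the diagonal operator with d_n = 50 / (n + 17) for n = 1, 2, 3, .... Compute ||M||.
||M|| = 25/9 (attained at n = 1)

For M diagonal, ||M|| = sup_n |d_n| = sup_n 50/(n + 17). This is positive and strictly decreasing in n, so the supremum is attained at n = 1: d_1 = 50/(1 + 17) = 25/9. Hence ||M|| = 25/9.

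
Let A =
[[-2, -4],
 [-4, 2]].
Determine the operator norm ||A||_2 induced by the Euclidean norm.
||A||_2 = sqrt(20) ≈ 4.4721 (= sqrt(largest eigenvalue of A^T A))

||A||_2 = sigma_max(A) = sqrt(lambda_max(A^T A)). Form the symmetric matrix M = A^T A =
[[20, 0],
 [0, 20]].
Its characteristic polynomial (trace, determinant of M give the coefficients) is
  p(λ) = det(λ I - M) = λ^2 - 40λ + 400.
For λ^2 - 40λ + 400 the discriminant is 0. It is a perfect square (0^2), so the roots are rational: λ = (40 ± 0)/2 = 20, 20.
So the eigenvalues of A^T A are ≈ 20, 20 (all ≥ 0, as they must be for A^T A). The largest is λ_max = 20, hence ||A||_2 = sqrt(λ_max) = sqrt(20) ≈ 4.4721.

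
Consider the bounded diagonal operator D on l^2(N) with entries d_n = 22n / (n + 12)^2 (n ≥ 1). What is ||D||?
||D|| = 11/24 (attained at n = 12)

For D diagonal, ||D|| = sup_n |d_n|. Treat f(x) = 22x / (x + 12)^2 for real x > 0. By the quotient rule, f'(x) = 22(12 - x)/(x + 12)^3, which is positive for x < 12 and negative for x > 12. So f has a unique maximum at x = 12, and since 12 is a positive integer, the supremum over n ≥ 1 is attained at n = 12: d_12 = 22·12/(12 + 12)^2 = 22·12/576 = 11/24. Hence ||D|| = 11/24.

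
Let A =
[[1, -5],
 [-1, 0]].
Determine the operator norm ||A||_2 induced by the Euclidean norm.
||A||_2 = sqrt((27 + sqrt(629))/2) ≈ 5.1029 (= sqrt(largest eigenvalue of A^T A))

||A||_2 = sigma_max(A) = sqrt(lambda_max(A^T A)). Form the symmetric matrix M = A^T A =
[[2, -5],
 [-5, 25]].
Its characteristic polynomial (trace, determinant of M give the coefficients) is
  p(λ) = det(λ I - M) = λ^2 - 27λ + 25.
For λ^2 - 27λ + 25 the discriminant is 629. It is nonnegative but not a perfect square, so the roots are real and irrational: λ = (27 ± sqrt(629))/2 ≈ 26.0399, 0.9601.
So the eigenvalues of A^T A are ≈ 0.9601, 26.0399 (all ≥ 0, as they must be for A^T A). The largest is λ_max = (27 + sqrt(629))/2 ≈ 26.0399, hence ||A||_2 = sqrt(λ_max) = sqrt((27 + sqrt(629))/2) ≈ 5.1029.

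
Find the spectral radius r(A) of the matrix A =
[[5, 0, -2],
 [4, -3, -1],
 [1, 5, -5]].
r(A) = sqrt(72)/2 ≈ 4.2426

The eigenvalues of A are the roots of its characteristic polynomial. With M = A (coefficients from the trace, the sum of principal 2x2 minors, and det A):
  p(λ) = det(λ I - M) = λ^3 + 3λ^2 - 18λ - 54.
By the rational root theorem any rational root is an integer divisor of 54. Testing λ = -3: p(-3) = -27 + 27 + 54 - 54 = 0, so λ = -3 is a root. Dividing out (λ + 3) leaves p(λ) = (λ + 3)(λ^2 - 18). For λ^2 - 18 the discriminant is 72. It is nonnegative but not a perfect square, so the roots are real and irrational: λ = ± sqrt(72)/2 ≈ 4.2426, -4.2426.
Thus the eigenvalues (to 4 decimals) are 4.2426 (modulus 4.2426); -4.2426 (modulus 4.2426); -3 (modulus 3). The spectral radius is the largest modulus: r(A) = sqrt(72)/2 ≈ 4.2426. (Cross-check: r(A) ≤ ||A||_2 ≈ 7.7218; equality holds whenever A is normal, though it can also hold for some non-normal A.)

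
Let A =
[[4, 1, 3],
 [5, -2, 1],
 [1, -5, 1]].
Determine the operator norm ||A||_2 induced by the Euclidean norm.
||A||_2 ≈ 7.4551 (= sqrt(largest eigenvalue of A^T A))

||A||_2 = sigma_max(A) = sqrt(lambda_max(A^T A)). Form the symmetric matrix M = A^T A =
[[42, -11, 18],
 [-11, 30, -4],
 [18, -4, 11]].
Its characteristic polynomial (trace, sum of principal 2x2 minors, determinant of M give the coefficients) is
  p(λ) = det(λ I - M) = λ^3 - 83λ^2 + 1591λ - 3721.
No integer candidate from the rational root theorem (±divisors of 3721) is a root, so the roots are irrational. The cubic discriminant is Δ = 1289252944 > 0, so there are three distinct real roots. p(2) = -863 and p(3) = 332 have opposite signs, so a root lies in (2, 3); Newton's method refines it to λ ≈ 2.7092. p(24) = 479 and p(25) = -196 have opposite signs, so a root lies in (24, 25); Newton's method refines it to λ ≈ 24.7124. p(55) = -916 and p(56) = 703 have opposite signs, so a root lies in (55, 56); Newton's method refines it to λ ≈ 55.5784. Check (Vieta): the three roots sum to 83, matching tr M = 83.
So the eigenvalues of A^T A are ≈ 2.7092, 24.7124, 55.5784 (all ≥ 0, as they must be for A^T A). The largest is λ_max ≈ 55.5784, hence ||A||_2 = sqrt(λ_max) ≈ 7.4551.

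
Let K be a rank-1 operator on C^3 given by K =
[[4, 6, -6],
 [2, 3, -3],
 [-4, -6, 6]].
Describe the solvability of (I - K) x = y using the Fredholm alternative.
(I - K) is invertible (det(I - K) = -12 ≠ 0), so for every y in C^3 the equation (I - K) x = y has a unique solution.

K has rank 1, so it is an outer product K = u v^T: every row of K is a multiple of one row vector. Reading off the entries, u = (2, 1, -2) and v = (2, 3, -3) (row i of K equals u_i·v^T). A rank-one matrix u v^T satisfies K u = u (v·u) and kills the (2)-dimensional subspace v^⊥, so its characteristic polynomial is lambda^2 (lambda - v·u) with v·u = tr K = 13. Hence the eigenvalues of I - K are 1 (multiplicity 2) and 1 - (13) = -12, so det(I - K) = -12. (Direct check: I - K =
[[-3, -6, 6],
 [-2, -2, 3],
 [4, 6, -5]]
has determinant -12.) The finite-dimensional Fredholm alternative says: either (I - K) is invertible, or ker(I - K) ≠ {0} and then range(I - K) = ker((I - K)^*)^⊥, with dim ker(I - K) = dim ker((I - K)^*). Since det(I - K) ≠ 0, 1 is not an eigenvalue of K and ker(I - K) = {0}, so we are in the first case: for every y there is a unique x = (I - K)^(-1) y. Explicitly, by the Sherman–Morrison formula, (I - u v^T)^(-1) = I + u v^T/(1 - v·u), i.e. (I - K)^(-1) = I + K/(-12).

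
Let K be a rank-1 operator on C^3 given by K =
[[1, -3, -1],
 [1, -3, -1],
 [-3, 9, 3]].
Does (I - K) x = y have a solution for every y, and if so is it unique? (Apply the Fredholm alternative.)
(I - K) is singular (det(I - K) = 0, i.e. 1 ∈ sigma(K)). (I - K) x = y is solvable iff y ⊥ ker((I - K)^*) = span{(1, -3, -1)}, i.e. iff y_1 - 3y_2 - y_3 = 0. When solvable, the solutions are x = y + c·(1, 1, -3), c arbitrary (ker(I - K) = span{(1, 1, -3)}, dimension 1).

K has rank 1, so it is an outer product K = u v^T: every row of K is a multiple of one row vector. Reading off the entries, u = (1, 1, -3) and v = (1, -3, -1) (row i of K equals u_i·v^T). A rank-one matrix u v^T satisfies K u = u (v·u) and kills the (2)-dimensional subspace v^⊥, so its characteristic polynomial is lambda^2 (lambda - v·u) with v·u = tr K = 1. Hence the eigenvalues of I - K are 1 (multiplicity 2) and 1 - (1) = 0, so det(I - K) = 0. (Direct check: I - K =
[[0, 3, 1],
 [-1, 4, 1],
 [3, -9, -2]]
has determinant 0.) So 1 is an eigenvalue of K and (I - K) is not invertible. The finite-dimensional Fredholm alternative says: either (I - K) is invertible, or ker(I - K) ≠ {0} and then range(I - K) = ker((I - K)^*)^⊥, with dim ker(I - K) = dim ker((I - K)^*). We are in the second case, so we need both kernels. Kernel of I - K: (I - K) u = u - u (v·u) = u - u = 0, so ker(I - K) = span{u} = span{(1, 1, -3)} (it is exactly 1-dimensional because rank(I - K) = 2). Kernel of the adjoint: K is real, so (I - K)^* = I - K^T = I - v u^T, and (I - v u^T) v = v - v (u·v) = 0; hence ker((I - K)^*) = span{v} = span{(1, -3, -1)}. Therefore (I - K) x = y is solvable iff <y, v> = 0, i.e. iff y_1 - 3y_2 - y_3 = 0. When this holds, K y = u (v·y) = 0, so (I - K) y = y and x = y is a particular solution; the full solution set is the line x = y + c·u = y + c·(1, 1, -3), c ∈ C.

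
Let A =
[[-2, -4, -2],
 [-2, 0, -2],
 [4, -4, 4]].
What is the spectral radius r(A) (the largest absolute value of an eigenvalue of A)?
r(A) = (2 + sqrt(68))/2 ≈ 5.1231

The eigenvalues of A are the roots of its characteristic polynomial. With M = A (coefficients from the trace, the sum of principal 2x2 minors, and det A):
  p(λ) = det(λ I - M) = λ^3 - 2λ^2 - 16λ.
The constant term is 0, so λ = 0 is a root. Dividing out λ leaves p(λ) = λ(λ^2 - 2λ - 16). For λ^2 - 2λ - 16 the discriminant is 68. It is nonnegative but not a perfect square, so the roots are real and irrational: λ = (2 ± sqrt(68))/2 ≈ 5.1231, -3.1231.
Thus the eigenvalues (to 4 decimals) are 5.1231 (modulus 5.1231); -3.1231 (modulus 3.1231); 0 (modulus 0). The spectral radius is the largest modulus: r(A) = (2 + sqrt(68))/2 ≈ 5.1231. (Cross-check: r(A) ≤ ||A||_2 ≈ 7.3387; equality holds whenever A is normal, though it can also hold for some non-normal A.)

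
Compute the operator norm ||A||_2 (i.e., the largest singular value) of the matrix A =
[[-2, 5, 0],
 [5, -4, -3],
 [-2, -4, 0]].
||A||_2 ≈ 8.6612 (= sqrt(largest eigenvalue of A^T A))

||A||_2 = sigma_max(A) = sqrt(lambda_max(A^T A)). Form the symmetric matrix M = A^T A =
[[33, -22, -15],
 [-22, 57, 12],
 [-15, 12, 9]].
Its characteristic polynomial (trace, sum of principal 2x2 minors, determinant of M give the coefficients) is
  p(λ) = det(λ I - M) = λ^3 - 99λ^2 + 1838λ - 2916.
No integer candidate from the rational root theorem (±divisors of 2916) is a root, so the roots are irrational. The cubic discriminant is Δ = 6276990964 > 0, so there are three distinct real roots. p(1) = -1176 and p(2) = 372 have opposite signs, so a root lies in (1, 2); Newton's method refines it to λ ≈ 1.7482. p(22) = 252 and p(23) = -846 have opposite signs, so a root lies in (22, 23); Newton's method refines it to λ ≈ 22.2347. p(75) = -66 and p(76) = 3924 have opposite signs, so a root lies in (75, 76); Newton's method refines it to λ ≈ 75.0171. Check (Vieta): the three roots sum to 99, matching tr M = 99.
So the eigenvalues of A^T A are ≈ 1.7482, 22.2347, 75.0171 (all ≥ 0, as they must be for A^T A). The largest is λ_max ≈ 75.0171, hence ||A||_2 = sqrt(λ_max) ≈ 8.6612.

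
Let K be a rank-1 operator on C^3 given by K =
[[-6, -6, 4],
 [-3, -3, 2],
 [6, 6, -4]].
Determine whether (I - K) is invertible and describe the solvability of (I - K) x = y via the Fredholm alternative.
(I - K) is invertible (det(I - K) = 14 ≠ 0), so for every y in C^3 the equation (I - K) x = y has a unique solution.

K has rank 1, so it is an outer product K = u v^T: every row of K is a multiple of one row vector. Reading off the entries, u = (-2, -1, 2) and v = (3, 3, -2) (row i of K equals u_i·v^T). A rank-one matrix u v^T satisfies K u = u (v·u) and kills the (2)-dimensional subspace v^⊥, so its characteristic polynomial is lambda^2 (lambda - v·u) with v·u = tr K = -13. Hence the eigenvalues of I - K are 1 (multiplicity 2) and 1 - (-13) = 14, so det(I - K) = 14. (Direct check: I - K =
[[7, 6, -4],
 [3, 4, -2],
 [-6, -6, 5]]
has determinant 14.) The finite-dimensional Fredholm alternative says: either (I - K) is invertible, or ker(I - K) ≠ {0} and then range(I - K) = ker((I - K)^*)^⊥, with dim ker(I - K) = dim ker((I - K)^*). Since det(I - K) ≠ 0, 1 is not an eigenvalue of K and ker(I - K) = {0}, so we are in the first case: for every y there is a unique x = (I - K)^(-1) y. Explicitly, by the Sherman–Morrison formula, (I - u v^T)^(-1) = I + u v^T/(1 - v·u), i.e. (I - K)^(-1) = I + K/(14).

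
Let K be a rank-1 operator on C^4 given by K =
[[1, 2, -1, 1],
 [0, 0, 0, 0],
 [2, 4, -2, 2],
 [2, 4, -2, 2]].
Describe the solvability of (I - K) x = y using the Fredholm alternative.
(I - K) is singular (det(I - K) = 0, i.e. 1 ∈ sigma(K)). (I - K) x = y is solvable iff y ⊥ ker((I - K)^*) = span{(1, 2, -1, 1)}, i.e. iff y_1 + 2y_2 - y_3 + y_4 = 0. When solvable, the solutions are x = y + c·(1, 0, 2, 2), c arbitrary (ker(I - K) = span{(1, 0, 2, 2)}, dimension 1).

K has rank 1, so it is an outer product K = u v^T: every row of K is a multiple of one row vector. Reading off the entries, u = (1, 0, 2, 2) and v = (1, 2, -1, 1) (row i of K equals u_i·v^T). A rank-one matrix u v^T satisfies K u = u (v·u) and kills the (3)-dimensional subspace v^⊥, so its characteristic polynomial is lambda^3 (lambda - v·u) with v·u = tr K = 1. Hence the eigenvalues of I - K are 1 (multiplicity 3) and 1 - (1) = 0, so det(I - K) = 0. (Direct check: I - K =
[[0, -2, 1, -1],
 [0, 1, 0, 0],
 [-2, -4, 3, -2],
 [-2, -4, 2, -1]]
has determinant 0.) So 1 is an eigenvalue of K and (I - K) is not invertible. The finite-dimensional Fredholm alternative says: either (I - K) is invertible, or ker(I - K) ≠ {0} and then range(I - K) = ker((I - K)^*)^⊥, with dim ker(I - K) = dim ker((I - K)^*). We are in the second case, so we need both kernels. Kernel of I - K: (I - K) u = u - u (v·u) = u - u = 0, so ker(I - K) = span{u} = span{(1, 0, 2, 2)} (it is exactly 1-dimensional because rank(I - K) = 3). Kernel of the adjoint: K is real, so (I - K)^* = I - K^T = I - v u^T, and (I - v u^T) v = v - v (u·v) = 0; hence ker((I - K)^*) = span{v} = span{(1, 2, -1, 1)}. Therefore (I - K) x = y is solvable iff <y, v> = 0, i.e. iff y_1 + 2y_2 - y_3 + y_4 = 0. When this holds, K y = u (v·y) = 0, so (I - K) y = y and x = y is a particular solution; the full solution set is the line x = y + c·u = y + c·(1, 0, 2, 2), c ∈ C.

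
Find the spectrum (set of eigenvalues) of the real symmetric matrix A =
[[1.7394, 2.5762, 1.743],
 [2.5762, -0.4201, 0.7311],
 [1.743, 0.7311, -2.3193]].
sigma(A) ≈ {-3, -2, 4}

A is real symmetric, so its spectrum consists of real eigenvalues. Expanding the characteristic polynomial of the displayed matrix gives
  det(λ I - A) = p(λ) = λ^3 + (1)λ^2 + (-14)λ + (-24).
Solving p(λ) = 0 yields eigenvalues ≈ -3, -2, 4. (A is shown rounded to 4 decimals, so these recover the underlying integer eigenvalues to within that precision.)
Verification: the trace of A = -1 equals the sum of eigenvalues -1, and det(A) ≈ 23.9998 matches the eigenvalue product 24.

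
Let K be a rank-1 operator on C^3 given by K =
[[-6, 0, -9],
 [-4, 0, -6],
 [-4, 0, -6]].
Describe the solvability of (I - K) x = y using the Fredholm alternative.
(I - K) is invertible (det(I - K) = 13 ≠ 0), so for every y in C^3 the equation (I - K) x = y has a unique solution.

K has rank 1, so it is an outer product K = u v^T: every row of K is a multiple of one row vector. Reading off the entries, u = (-3, -2, -2) and v = (2, 0, 3) (row i of K equals u_i·v^T). A rank-one matrix u v^T satisfies K u = u (v·u) and kills the (2)-dimensional subspace v^⊥, so its characteristic polynomial is lambda^2 (lambda - v·u) with v·u = tr K = -12. Hence the eigenvalues of I - K are 1 (multiplicity 2) and 1 - (-12) = 13, so det(I - K) = 13. (Direct check: I - K =
[[7, 0, 9],
 [4, 1, 6],
 [4, 0, 7]]
has determinant 13.) The finite-dimensional Fredholm alternative says: either (I - K) is invertible, or ker(I - K) ≠ {0} and then range(I - K) = ker((I - K)^*)^⊥, with dim ker(I - K) = dim ker((I - K)^*). Since det(I - K) ≠ 0, 1 is not an eigenvalue of K and ker(I - K) = {0}, so we are in the first case: for every y there is a unique x = (I - K)^(-1) y. Explicitly, by the Sherman–Morrison formula, (I - u v^T)^(-1) = I + u v^T/(1 - v·u), i.e. (I - K)^(-1) = I + K/(13).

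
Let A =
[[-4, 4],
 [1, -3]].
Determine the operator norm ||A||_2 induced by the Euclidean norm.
||A||_2 = sqrt((42 + sqrt(1508))/2) ≈ 6.3574 (= sqrt(largest eigenvalue of A^T A))

||A||_2 = sigma_max(A) = sqrt(lambda_max(A^T A)). Form the symmetric matrix M = A^T A =
[[17, -19],
 [-19, 25]].
Its characteristic polynomial (trace, determinant of M give the coefficients) is
  p(λ) = det(λ I - M) = λ^2 - 42λ + 64.
For λ^2 - 42λ + 64 the discriminant is 1508. It is nonnegative but not a perfect square, so the roots are real and irrational: λ = (42 ± sqrt(1508))/2 ≈ 40.4165, 1.5835.
So the eigenvalues of A^T A are ≈ 1.5835, 40.4165 (all ≥ 0, as they must be for A^T A). The largest is λ_max = (42 + sqrt(1508))/2 ≈ 40.4165, hence ||A||_2 = sqrt(λ_max) = sqrt((42 + sqrt(1508))/2) ≈ 6.3574.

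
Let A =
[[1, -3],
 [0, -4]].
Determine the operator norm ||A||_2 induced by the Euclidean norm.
||A||_2 = sqrt((26 + sqrt(612))/2) ≈ 5.0368 (= sqrt(largest eigenvalue of A^T A))

||A||_2 = sigma_max(A) = sqrt(lambda_max(A^T A)). Form the symmetric matrix M = A^T A =
[[1, -3],
 [-3, 25]].
Its characteristic polynomial (trace, determinant of M give the coefficients) is
  p(λ) = det(λ I - M) = λ^2 - 26λ + 16.
For λ^2 - 26λ + 16 the discriminant is 612. It is nonnegative but not a perfect square, so the roots are real and irrational: λ = (26 ± sqrt(612))/2 ≈ 25.3693, 0.6307.
So the eigenvalues of A^T A are ≈ 0.6307, 25.3693 (all ≥ 0, as they must be for A^T A). The largest is λ_max = (26 + sqrt(612))/2 ≈ 25.3693, hence ||A||_2 = sqrt(λ_max) = sqrt((26 + sqrt(612))/2) ≈ 5.0368.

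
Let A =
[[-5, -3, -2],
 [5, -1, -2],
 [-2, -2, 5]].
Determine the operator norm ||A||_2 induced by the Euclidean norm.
||A||_2 ≈ 7.8718 (= sqrt(largest eigenvalue of A^T A))

||A||_2 = sigma_max(A) = sqrt(lambda_max(A^T A)). Form the symmetric matrix M = A^T A =
[[54, 14, -10],
 [14, 14, -2],
 [-10, -2, 33]].
Its characteristic polynomial (trace, sum of principal 2x2 minors, determinant of M give the coefficients) is
  p(λ) = det(λ I - M) = λ^3 - 101λ^2 + 2700λ - 17424.
No integer candidate from the rational root theorem (±divisors of 17424) is a root, so the roots are irrational. The cubic discriminant is Δ = 1155791952 > 0, so there are three distinct real roots. p(9) = -576 and p(10) = 476 have opposite signs, so a root lies in (9, 10); Newton's method refines it to λ ≈ 9.5304. p(29) = 324 and p(30) = -324 have opposite signs, so a root lies in (29, 30); Newton's method refines it to λ ≈ 29.5048. p(61) = -1564 and p(62) = 60 have opposite signs, so a root lies in (61, 62); Newton's method refines it to λ ≈ 61.9648. Check (Vieta): the three roots sum to 101, matching tr M = 101.
So the eigenvalues of A^T A are ≈ 9.5304, 29.5048, 61.9648 (all ≥ 0, as they must be for A^T A). The largest is λ_max ≈ 61.9648, hence ||A||_2 = sqrt(λ_max) ≈ 7.8718.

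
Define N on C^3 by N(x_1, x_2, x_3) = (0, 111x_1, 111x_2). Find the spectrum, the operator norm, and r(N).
sigma(N) = {0}; ||N|| = 111; r(N) = 0. (N is nilpotent with N^3 = 0.)

On C^3, N is a strictly lower-triangular matrix with 111 on the subdiagonal and zeros elsewhere, so its characteristic polynomial is lambda^3 and every eigenvalue is 0: sigma(N) = {0}. For the operator norm, N e_i = 111e_{i+1} for i = 1, ..., 2 and N e_3 = 0, so the singular values of N are 111 (with multiplicity 2) and 0; hence ||N|| = 111. The spectral radius r(N) = max|lambda| = 0. Note ||N|| > r(N) — characteristic of non-normal nilpotent operators. Indeed N^3 = 0.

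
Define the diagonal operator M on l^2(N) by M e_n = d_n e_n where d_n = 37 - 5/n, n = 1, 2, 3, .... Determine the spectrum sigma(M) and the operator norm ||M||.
sigma(M) = {37 - 5/n : n ≥ 1} ∪ {37}; ||M|| = 37

A bounded diagonal operator on l^2 with diagonal entries d_n has spectrum equal to the closure of {d_n : n ≥ 1}: every d_n is an eigenvalue (with eigenvector e_n), so {d_n} ⊂ sigma(M); the spectrum is closed, so its closure is too; and for lambda not in the closure, (M - lambda I) has bounded inverse (the diagonal entries 1/(d_n - lambda) are bounded). For our sequence d_n = 37 - 5/n, n = 1, 2, 3, ...:
  - {d_n} = {37 - 5/n : n ≥ 1}; the only limit point is 37
  - closure = {37 - 5/n : n ≥ 1} ∪ {37}
For the norm: a diagonal operator has ||M|| = sup_n |d_n|. Here d_n = 37 - 5/n increases monotonically from d_1 = 32 toward 37, with all terms in [32, 37); so sup_n |d_n| = 37 (the supremum is the limit, not attained). So ||M|| = 37.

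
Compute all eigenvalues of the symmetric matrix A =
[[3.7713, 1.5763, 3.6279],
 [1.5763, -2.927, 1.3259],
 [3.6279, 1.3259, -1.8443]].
sigma(A) ≈ {-4, -3, 6}

A is real symmetric, so its spectrum consists of real eigenvalues. Expanding the characteristic polynomial of the displayed matrix gives
  det(λ I - A) = p(λ) = λ^3 + (1)λ^2 + (-30)λ + (-72).
Solving p(λ) = 0 yields eigenvalues ≈ -4, -3, 6. (A is shown rounded to 4 decimals, so these recover the underlying integer eigenvalues to within that precision.)
Verification: the trace of A = -1 equals the sum of eigenvalues -1, and det(A) ≈ 72.0000 matches the eigenvalue product 72.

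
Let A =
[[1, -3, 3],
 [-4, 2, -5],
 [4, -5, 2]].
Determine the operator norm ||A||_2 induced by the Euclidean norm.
||A||_2 = sqrt((100 + sqrt(8844))/2) ≈ 9.8499 (= sqrt(largest eigenvalue of A^T A))

||A||_2 = sigma_max(A) = sqrt(lambda_max(A^T A)). Form the symmetric matrix M = A^T A =
[[33, -31, 31],
 [-31, 38, -29],
 [31, -29, 38]].
Its characteristic polynomial (trace, sum of principal 2x2 minors, determinant of M give the coefficients) is
  p(λ) = det(λ I - M) = λ^3 - 109λ^2 + 1189λ - 2601.
By the rational root theorem any rational root is an integer divisor of 2601. Testing λ = 9: p(9) = 729 - 8829 + 10701 - 2601 = 0, so λ = 9 is a root. Dividing out (λ - 9) leaves p(λ) = (λ - 9)(λ^2 - 100λ + 289). For λ^2 - 100λ + 289 the discriminant is 8844. It is nonnegative but not a perfect square, so the roots are real and irrational: λ = (100 ± sqrt(8844))/2 ≈ 97.0213, 2.9787.
So the eigenvalues of A^T A are ≈ 2.9787, 9, 97.0213 (all ≥ 0, as they must be for A^T A). The largest is λ_max = (100 + sqrt(8844))/2 ≈ 97.0213, hence ||A||_2 = sqrt(λ_max) = sqrt((100 + sqrt(8844))/2) ≈ 9.8499.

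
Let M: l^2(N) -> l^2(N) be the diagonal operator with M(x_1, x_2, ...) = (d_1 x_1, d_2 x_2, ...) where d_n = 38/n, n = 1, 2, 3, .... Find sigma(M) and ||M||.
sigma(M) = {38/n : n ≥ 1} ∪ {0}; ||M|| = 38

A bounded diagonal operator on l^2 with diagonal entries d_n has spectrum equal to the closure of {d_n : n ≥ 1}: every d_n is an eigenvalue (with eigenvector e_n), so {d_n} ⊂ sigma(M); the spectrum is closed, so its closure is too; and for lambda not in the closure, (M - lambda I) has bounded inverse (the diagonal entries 1/(d_n - lambda) are bounded). For our sequence d_n = 38/n, n = 1, 2, 3, ...:
  - {d_n} = {38/n : n ≥ 1}; the only limit point is 0
  - closure = {38/n : n ≥ 1} ∪ {0}
For the norm: a diagonal operator has ||M|| = sup_n |d_n|. Here d_n = 38/n is positive and decreasing, so sup_n |d_n| = d_1 = 38. So ||M|| = 38.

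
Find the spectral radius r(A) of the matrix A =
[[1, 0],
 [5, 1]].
r(A) = 1

The eigenvalues of A are the roots of its characteristic polynomial. With M = A (coefficients from the trace and determinant):
  p(λ) = det(λ I - M) = λ^2 - 2λ + 1.
For λ^2 - 2λ + 1 the discriminant is 0. It is a perfect square (0^2), so the roots are rational: λ = (2 ± 0)/2 = 1, 1.
Thus the eigenvalues (to 4 decimals) are 1 (modulus 1). The spectral radius is the largest modulus: r(A) = 1. (Cross-check: r(A) ≤ ||A||_2 ≈ 5.1926; equality holds whenever A is normal, though it can also hold for some non-normal A.)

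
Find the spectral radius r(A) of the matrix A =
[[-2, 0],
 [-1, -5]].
r(A) = 5

The eigenvalues of A are the roots of its characteristic polynomial. With M = A (coefficients from the trace and determinant):
  p(λ) = det(λ I - M) = λ^2 + 7λ + 10.
For λ^2 + 7λ + 10 the discriminant is 9. It is a perfect square (3^2), so the roots are rational: λ = (-7 ± 3)/2 = -2, -5.
Thus the eigenvalues (to 4 decimals) are -2 (modulus 2); -5 (modulus 5). The spectral radius is the largest modulus: r(A) = 5. (Cross-check: r(A) ≤ ||A||_2 ≈ 5.1167; equality holds whenever A is normal, though it can also hold for some non-normal A.)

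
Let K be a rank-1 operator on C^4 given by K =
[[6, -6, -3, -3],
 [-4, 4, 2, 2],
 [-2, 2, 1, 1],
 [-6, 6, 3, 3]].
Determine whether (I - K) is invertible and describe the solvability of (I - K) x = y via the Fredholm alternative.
(I - K) is invertible (det(I - K) = -13 ≠ 0), so for every y in C^4 the equation (I - K) x = y has a unique solution.

K has rank 1, so it is an outer product K = u v^T: every row of K is a multiple of one row vector. Reading off the entries, u = (3, -2, -1, -3) and v = (2, -2, -1, -1) (row i of K equals u_i·v^T). A rank-one matrix u v^T satisfies K u = u (v·u) and kills the (3)-dimensional subspace v^⊥, so its characteristic polynomial is lambda^3 (lambda - v·u) with v·u = tr K = 14. Hence the eigenvalues of I - K are 1 (multiplicity 3) and 1 - (14) = -13, so det(I - K) = -13. (Direct check: I - K =
[[-5, 6, 3, 3],
 [4, -3, -2, -2],
 [2, -2, 0, -1],
 [6, -6, -3, -2]]
has determinant -13.) The finite-dimensional Fredholm alternative says: either (I - K) is invertible, or ker(I - K) ≠ {0} and then range(I - K) = ker((I - K)^*)^⊥, with dim ker(I - K) = dim ker((I - K)^*). Since det(I - K) ≠ 0, 1 is not an eigenvalue of K and ker(I - K) = {0}, so we are in the first case: for every y there is a unique x = (I - K)^(-1) y. Explicitly, by the Sherman–Morrison formula, (I - u v^T)^(-1) = I + u v^T/(1 - v·u), i.e. (I - K)^(-1) = I + K/(-13).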